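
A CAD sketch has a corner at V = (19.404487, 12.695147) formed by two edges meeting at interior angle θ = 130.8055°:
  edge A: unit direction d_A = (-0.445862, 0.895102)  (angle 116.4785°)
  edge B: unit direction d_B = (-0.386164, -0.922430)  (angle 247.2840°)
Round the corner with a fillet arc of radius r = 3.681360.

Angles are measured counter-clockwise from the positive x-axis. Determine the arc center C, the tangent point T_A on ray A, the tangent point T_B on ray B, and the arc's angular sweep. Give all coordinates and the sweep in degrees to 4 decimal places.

bisector direction at 181.8812° = (-0.999461,-0.032828)
center distance |VC| = r/sin(θ/2) = 3.681360/sin(65.4027°) = 4.048760
C = V + |VC|·bis = (15.3579,12.5622)
T_A = V + ((C−V)·d_A)·d_A = V + 1.6852·d_A = (18.6531,14.2036)
T_B = V + ((C−V)·d_B)·d_B = V + 1.6852·d_B = (18.7537,11.1406)
sweep = 180° − θ = 49.1945°

center=(15.3579,12.5622) T_A=(18.6531,14.2036) T_B=(18.7537,11.1406) sweep=49.1945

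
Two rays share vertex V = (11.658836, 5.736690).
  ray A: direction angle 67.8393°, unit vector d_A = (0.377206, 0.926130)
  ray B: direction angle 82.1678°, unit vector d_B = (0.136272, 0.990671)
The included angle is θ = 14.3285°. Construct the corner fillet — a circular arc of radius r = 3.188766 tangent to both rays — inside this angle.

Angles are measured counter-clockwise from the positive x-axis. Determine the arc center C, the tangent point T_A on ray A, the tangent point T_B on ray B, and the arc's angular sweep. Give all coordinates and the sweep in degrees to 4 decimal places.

bisector direction at 75.0035° = (0.258759,0.965942)
center distance |VC| = r/sin(θ/2) = 3.188766/sin(7.1643°) = 25.568593
C = V + |VC|·bis = (18.2749,30.4345)
T_A = V + ((C−V)·d_A)·d_A = V + 25.3690·d_A = (21.2282,29.2316)
T_B = V + ((C−V)·d_B)·d_B = V + 25.3690·d_B = (15.1159,30.8690)
sweep = 180° − θ = 165.6715°

center=(18.2749,30.4345) T_A=(21.2282,29.2316) T_B=(15.1159,30.8690) sweep=165.6715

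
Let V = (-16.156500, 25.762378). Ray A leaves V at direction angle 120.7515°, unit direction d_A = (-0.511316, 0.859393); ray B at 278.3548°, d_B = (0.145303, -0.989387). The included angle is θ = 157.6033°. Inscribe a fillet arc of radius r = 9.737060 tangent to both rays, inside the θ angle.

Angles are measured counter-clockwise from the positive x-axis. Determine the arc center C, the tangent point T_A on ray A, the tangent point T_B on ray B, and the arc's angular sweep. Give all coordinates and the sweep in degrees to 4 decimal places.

bisector direction at 199.5531° = (-0.942331,-0.334681)
center distance |VC| = r/sin(θ/2) = 9.737060/sin(78.8016°) = 9.926044
C = V + |VC|·bis = (-25.5101,22.4403)
T_A = V + ((C−V)·d_A)·d_A = V + 1.9277·d_A = (-17.1422,27.4190)
T_B = V + ((C−V)·d_B)·d_B = V + 1.9277·d_B = (-15.8764,23.8551)
sweep = 180° − θ = 22.3967°

center=(-25.5101,22.4403) T_A=(-17.1422,27.4190) T_B=(-15.8764,23.8551) sweep=22.3967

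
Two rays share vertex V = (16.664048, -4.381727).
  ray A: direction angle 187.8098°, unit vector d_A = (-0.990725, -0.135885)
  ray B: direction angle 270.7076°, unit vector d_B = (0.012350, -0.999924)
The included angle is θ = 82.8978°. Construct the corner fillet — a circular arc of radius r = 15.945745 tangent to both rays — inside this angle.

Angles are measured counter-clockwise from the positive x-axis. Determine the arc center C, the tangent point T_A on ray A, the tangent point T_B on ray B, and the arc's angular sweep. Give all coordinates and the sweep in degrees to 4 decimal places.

center=(0.9425,-22.6331) T_A=(-1.2243,-6.8352) T_B=(16.8870,-22.4362) sweep=97.1022

bisector direction at 229.2587° = (-0.652645,-0.757664)
center distance |VC| = r/sin(θ/2) = 15.945745/sin(41.4489°) = 24.088981
C = V + |VC|·bis = (0.9425,-22.6331)
T_A = V + ((C−V)·d_A)·d_A = V + 18.0558·d_A = (-1.2243,-6.8352)
T_B = V + ((C−V)·d_B)·d_B = V + 18.0558·d_B = (16.8870,-22.4362)
sweep = 180° − θ = 97.1022°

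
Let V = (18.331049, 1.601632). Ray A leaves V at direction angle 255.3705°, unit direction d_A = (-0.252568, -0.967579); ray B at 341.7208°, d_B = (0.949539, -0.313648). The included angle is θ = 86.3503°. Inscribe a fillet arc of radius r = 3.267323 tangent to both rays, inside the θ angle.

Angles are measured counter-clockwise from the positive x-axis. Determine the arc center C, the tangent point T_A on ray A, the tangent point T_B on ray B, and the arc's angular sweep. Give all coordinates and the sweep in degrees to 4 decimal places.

bisector direction at 298.5457° = (0.477859,-0.878437)
center distance |VC| = r/sin(θ/2) = 3.267323/sin(43.1752°) = 4.775176
C = V + |VC|·bis = (20.6129,-2.5931)
T_A = V + ((C−V)·d_A)·d_A = V + 3.4824·d_A = (17.4515,-1.7678)
T_B = V + ((C−V)·d_B)·d_B = V + 3.4824·d_B = (21.6377,0.5094)
sweep = 180° − θ = 93.6497°

center=(20.6129,-2.5931) T_A=(17.4515,-1.7678) T_B=(21.6377,0.5094) sweep=93.6497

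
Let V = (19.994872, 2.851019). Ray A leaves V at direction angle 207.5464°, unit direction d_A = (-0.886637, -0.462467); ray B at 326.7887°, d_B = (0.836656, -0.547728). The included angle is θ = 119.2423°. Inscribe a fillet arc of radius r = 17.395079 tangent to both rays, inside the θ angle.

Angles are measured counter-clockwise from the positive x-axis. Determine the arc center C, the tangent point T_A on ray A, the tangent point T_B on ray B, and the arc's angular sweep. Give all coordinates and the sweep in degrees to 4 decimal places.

bisector direction at 267.1676° = (-0.049415,-0.998778)
center distance |VC| = r/sin(θ/2) = 17.395079/sin(59.6212°) = 20.163522
C = V + |VC|·bis = (18.9985,-17.2879)
T_A = V + ((C−V)·d_A)·d_A = V + 10.1970·d_A = (10.9538,-1.8648)
T_B = V + ((C−V)·d_B)·d_B = V + 10.1970·d_B = (28.5263,-2.7342)
sweep = 180° − θ = 60.7577°

center=(18.9985,-17.2879) T_A=(10.9538,-1.8648) T_B=(28.5263,-2.7342) sweep=60.7577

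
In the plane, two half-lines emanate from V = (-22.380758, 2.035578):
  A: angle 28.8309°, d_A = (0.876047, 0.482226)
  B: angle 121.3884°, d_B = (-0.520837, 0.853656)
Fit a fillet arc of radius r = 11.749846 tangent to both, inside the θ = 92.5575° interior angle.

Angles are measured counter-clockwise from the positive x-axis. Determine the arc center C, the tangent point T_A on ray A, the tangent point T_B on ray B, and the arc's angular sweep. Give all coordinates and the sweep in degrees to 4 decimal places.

bisector direction at 75.1097° = (0.256970,0.966419)
center distance |VC| = r/sin(θ/2) = 11.749846/sin(46.2788°) = 16.258018
C = V + |VC|·bis = (-18.2029,17.7476)
T_A = V + ((C−V)·d_A)·d_A = V + 11.2367·d_A = (-12.5369,7.4542)
T_B = V + ((C−V)·d_B)·d_B = V + 11.2367·d_B = (-28.2333,11.6279)
sweep = 180° − θ = 87.4425°

center=(-18.2029,17.7476) T_A=(-12.5369,7.4542) T_B=(-28.2333,11.6279) sweep=87.4425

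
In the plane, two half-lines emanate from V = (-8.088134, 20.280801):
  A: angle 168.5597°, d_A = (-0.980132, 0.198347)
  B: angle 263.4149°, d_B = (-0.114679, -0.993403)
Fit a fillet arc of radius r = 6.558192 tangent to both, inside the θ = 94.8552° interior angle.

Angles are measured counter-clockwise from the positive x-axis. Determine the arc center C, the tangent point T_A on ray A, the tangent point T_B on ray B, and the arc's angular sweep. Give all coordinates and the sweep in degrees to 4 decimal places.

center=(-15.2940,15.0479) T_A=(-13.9932,21.4758) T_B=(-8.7790,14.2958) sweep=85.1448

bisector direction at 215.9873° = (-0.809147,-0.587606)
center distance |VC| = r/sin(θ/2) = 6.558192/sin(47.4276°) = 8.905468
C = V + |VC|·bis = (-15.2940,15.0479)
T_A = V + ((C−V)·d_A)·d_A = V + 6.0247·d_A = (-13.9932,21.4758)
T_B = V + ((C−V)·d_B)·d_B = V + 6.0247·d_B = (-8.7790,14.2958)
sweep = 180° − θ = 85.1448°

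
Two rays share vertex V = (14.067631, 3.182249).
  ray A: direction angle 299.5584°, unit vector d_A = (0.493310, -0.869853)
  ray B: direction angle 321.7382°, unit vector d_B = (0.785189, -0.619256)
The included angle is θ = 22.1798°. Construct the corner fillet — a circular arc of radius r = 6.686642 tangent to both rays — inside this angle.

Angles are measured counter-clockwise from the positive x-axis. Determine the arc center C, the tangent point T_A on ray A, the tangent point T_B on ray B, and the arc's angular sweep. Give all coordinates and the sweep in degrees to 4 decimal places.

bisector direction at 310.6483° = (0.651414,-0.758722)
center distance |VC| = r/sin(θ/2) = 6.686642/sin(11.0899°) = 34.763074
C = V + |VC|·bis = (36.7128,-23.1933)
T_A = V + ((C−V)·d_A)·d_A = V + 34.1139·d_A = (30.8964,-26.4919)
T_B = V + ((C−V)·d_B)·d_B = V + 34.1139·d_B = (40.8535,-17.9430)
sweep = 180° − θ = 157.8202°

center=(36.7128,-23.1933) T_A=(30.8964,-26.4919) T_B=(40.8535,-17.9430) sweep=157.8202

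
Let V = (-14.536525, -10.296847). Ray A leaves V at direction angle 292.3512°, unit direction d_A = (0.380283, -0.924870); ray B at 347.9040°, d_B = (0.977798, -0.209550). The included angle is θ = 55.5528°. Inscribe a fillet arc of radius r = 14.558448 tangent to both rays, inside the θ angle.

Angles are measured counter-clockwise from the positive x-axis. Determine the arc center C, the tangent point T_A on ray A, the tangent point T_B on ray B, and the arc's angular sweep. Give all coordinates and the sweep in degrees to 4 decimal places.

center=(9.4392,-30.3241) T_A=(-4.0255,-35.8604) T_B=(12.4899,-16.0888) sweep=124.4472

bisector direction at 320.1276° = (0.767474,-0.641080)
center distance |VC| = r/sin(θ/2) = 14.558448/sin(27.7764°) = 31.239814
C = V + |VC|·bis = (9.4392,-30.3241)
T_A = V + ((C−V)·d_A)·d_A = V + 27.6401·d_A = (-4.0255,-35.8604)
T_B = V + ((C−V)·d_B)·d_B = V + 27.6401·d_B = (12.4899,-16.0888)
sweep = 180° − θ = 124.4472°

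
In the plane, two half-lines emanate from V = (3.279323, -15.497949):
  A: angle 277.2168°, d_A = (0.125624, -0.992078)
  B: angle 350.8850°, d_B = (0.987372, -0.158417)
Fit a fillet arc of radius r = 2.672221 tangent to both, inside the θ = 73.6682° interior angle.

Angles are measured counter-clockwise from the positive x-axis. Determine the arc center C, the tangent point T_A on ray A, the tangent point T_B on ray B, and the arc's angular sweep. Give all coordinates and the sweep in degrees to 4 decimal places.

center=(6.3786,-18.7016) T_A=(3.7275,-19.0373) T_B=(6.8019,-16.0631) sweep=106.3318

bisector direction at 314.0509° = (0.695297,-0.718722)
center distance |VC| = r/sin(θ/2) = 2.672221/sin(36.8341°) = 4.457416
C = V + |VC|·bis = (6.3786,-18.7016)
T_A = V + ((C−V)·d_A)·d_A = V + 3.5676·d_A = (3.7275,-19.0373)
T_B = V + ((C−V)·d_B)·d_B = V + 3.5676·d_B = (6.8019,-16.0631)
sweep = 180° − θ = 106.3318°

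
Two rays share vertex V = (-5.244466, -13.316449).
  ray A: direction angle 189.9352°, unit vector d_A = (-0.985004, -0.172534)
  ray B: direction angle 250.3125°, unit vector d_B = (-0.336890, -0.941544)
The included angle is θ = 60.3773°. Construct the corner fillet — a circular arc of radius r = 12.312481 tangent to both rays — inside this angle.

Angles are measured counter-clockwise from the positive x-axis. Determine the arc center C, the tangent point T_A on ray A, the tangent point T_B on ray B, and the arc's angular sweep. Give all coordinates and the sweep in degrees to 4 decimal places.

center=(-23.9673,-29.0959) T_A=(-26.0917,-16.9681) T_B=(-12.3746,-33.2439) sweep=119.6227

bisector direction at 220.1239° = (-0.764653,-0.644442)
center distance |VC| = r/sin(θ/2) = 12.312481/sin(30.1886°) = 24.485457
C = V + |VC|·bis = (-23.9673,-29.0959)
T_A = V + ((C−V)·d_A)·d_A = V + 21.1646·d_A = (-26.0917,-16.9681)
T_B = V + ((C−V)·d_B)·d_B = V + 21.1646·d_B = (-12.3746,-33.2439)
sweep = 180° − θ = 119.6227°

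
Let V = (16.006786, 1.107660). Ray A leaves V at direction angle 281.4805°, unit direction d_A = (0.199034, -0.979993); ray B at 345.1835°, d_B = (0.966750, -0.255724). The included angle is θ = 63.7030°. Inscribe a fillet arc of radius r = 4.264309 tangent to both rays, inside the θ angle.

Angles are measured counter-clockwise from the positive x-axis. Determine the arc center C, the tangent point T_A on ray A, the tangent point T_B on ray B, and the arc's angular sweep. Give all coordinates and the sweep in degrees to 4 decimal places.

bisector direction at 313.3320° = (0.686225,-0.727390)
center distance |VC| = r/sin(θ/2) = 4.264309/sin(31.8515°) = 8.080636
C = V + |VC|·bis = (21.5519,-4.7701)
T_A = V + ((C−V)·d_A)·d_A = V + 6.8638·d_A = (17.3729,-5.6189)
T_B = V + ((C−V)·d_B)·d_B = V + 6.8638·d_B = (22.6424,-0.6476)
sweep = 180° − θ = 116.2970°

center=(21.5519,-4.7701) T_A=(17.3729,-5.6189) T_B=(22.6424,-0.6476) sweep=116.2970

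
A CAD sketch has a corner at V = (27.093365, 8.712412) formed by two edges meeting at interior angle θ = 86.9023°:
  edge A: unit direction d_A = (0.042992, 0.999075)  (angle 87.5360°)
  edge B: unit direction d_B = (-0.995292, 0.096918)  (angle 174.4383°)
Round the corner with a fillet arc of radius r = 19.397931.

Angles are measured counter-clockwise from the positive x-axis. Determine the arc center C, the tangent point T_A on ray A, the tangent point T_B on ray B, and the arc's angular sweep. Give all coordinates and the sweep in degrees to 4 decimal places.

bisector direction at 130.9871° = (-0.655890,0.754857)
center distance |VC| = r/sin(θ/2) = 19.397931/sin(43.4511°) = 28.205495
C = V + |VC|·bis = (8.5937,30.0035)
T_A = V + ((C−V)·d_A)·d_A = V + 20.4761·d_A = (27.9737,29.1696)
T_B = V + ((C−V)·d_B)·d_B = V + 20.4761·d_B = (6.7137,10.6969)
sweep = 180° − θ = 93.0977°

center=(8.5937,30.0035) T_A=(27.9737,29.1696) T_B=(6.7137,10.6969) sweep=93.0977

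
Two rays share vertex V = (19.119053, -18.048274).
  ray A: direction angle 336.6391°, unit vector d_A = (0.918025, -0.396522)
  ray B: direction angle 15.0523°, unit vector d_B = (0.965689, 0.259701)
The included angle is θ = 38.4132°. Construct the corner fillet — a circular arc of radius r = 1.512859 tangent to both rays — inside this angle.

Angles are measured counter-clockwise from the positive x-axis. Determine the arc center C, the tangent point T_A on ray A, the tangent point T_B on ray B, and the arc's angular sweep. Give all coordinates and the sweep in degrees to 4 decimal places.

bisector direction at 355.8457° = (0.997373,-0.072443)
center distance |VC| = r/sin(θ/2) = 1.512859/sin(19.2066°) = 4.598699
C = V + |VC|·bis = (23.7057,-18.3814)
T_A = V + ((C−V)·d_A)·d_A = V + 4.3427·d_A = (23.1058,-19.7703)
T_B = V + ((C−V)·d_B)·d_B = V + 4.3427·d_B = (23.3128,-16.9205)
sweep = 180° − θ = 141.5868°

center=(23.7057,-18.3814) T_A=(23.1058,-19.7703) T_B=(23.3128,-16.9205) sweep=141.5868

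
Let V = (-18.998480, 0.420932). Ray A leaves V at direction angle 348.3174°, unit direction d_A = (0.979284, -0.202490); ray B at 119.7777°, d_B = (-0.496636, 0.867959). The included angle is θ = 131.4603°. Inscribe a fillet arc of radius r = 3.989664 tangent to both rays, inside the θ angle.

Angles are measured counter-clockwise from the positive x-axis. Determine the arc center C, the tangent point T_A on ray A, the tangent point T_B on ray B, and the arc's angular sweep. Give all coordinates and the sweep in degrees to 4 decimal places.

bisector direction at 54.0476° = (0.587114,0.809505)
center distance |VC| = r/sin(θ/2) = 3.989664/sin(65.7301°) = 4.376457
C = V + |VC|·bis = (-16.4290,3.9637)
T_A = V + ((C−V)·d_A)·d_A = V + 1.7989·d_A = (-17.2369,0.0567)
T_B = V + ((C−V)·d_B)·d_B = V + 1.7989·d_B = (-19.8919,1.9823)
sweep = 180° − θ = 48.5397°

center=(-16.4290,3.9637) T_A=(-17.2369,0.0567) T_B=(-19.8919,1.9823) sweep=48.5397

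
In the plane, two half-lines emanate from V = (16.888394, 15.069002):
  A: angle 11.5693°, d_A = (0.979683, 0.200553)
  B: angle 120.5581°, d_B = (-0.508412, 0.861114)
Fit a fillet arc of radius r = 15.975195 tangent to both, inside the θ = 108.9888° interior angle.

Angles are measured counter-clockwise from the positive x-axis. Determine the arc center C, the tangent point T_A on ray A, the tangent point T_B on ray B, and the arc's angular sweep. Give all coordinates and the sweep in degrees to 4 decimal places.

bisector direction at 66.0637° = (0.405721,0.913997)
center distance |VC| = r/sin(θ/2) = 15.975195/sin(54.4944°) = 19.624130
C = V + |VC|·bis = (24.8503,33.0054)
T_A = V + ((C−V)·d_A)·d_A = V + 11.3974·d_A = (28.0542,17.3548)
T_B = V + ((C−V)·d_B)·d_B = V + 11.3974·d_B = (11.0938,24.8834)
sweep = 180° − θ = 71.0112°

center=(24.8503,33.0054) T_A=(28.0542,17.3548) T_B=(11.0938,24.8834) sweep=71.0112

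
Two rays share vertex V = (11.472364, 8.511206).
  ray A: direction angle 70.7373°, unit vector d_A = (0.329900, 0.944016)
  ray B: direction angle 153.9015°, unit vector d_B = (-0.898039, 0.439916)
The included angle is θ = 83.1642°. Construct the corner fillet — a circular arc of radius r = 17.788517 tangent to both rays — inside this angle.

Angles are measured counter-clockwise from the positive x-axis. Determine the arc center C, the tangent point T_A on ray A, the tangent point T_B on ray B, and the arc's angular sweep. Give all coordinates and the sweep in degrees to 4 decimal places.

bisector direction at 112.3194° = (-0.379769,0.925081)
center distance |VC| = r/sin(θ/2) = 17.788517/sin(41.5821°) = 26.802345
C = V + |VC|·bis = (1.2937,33.3056)
T_A = V + ((C−V)·d_A)·d_A = V + 20.0483·d_A = (18.0863,27.4371)
T_B = V + ((C−V)·d_B)·d_B = V + 20.0483·d_B = (-6.5318,17.3308)
sweep = 180° − θ = 96.8358°

center=(1.2937,33.3056) T_A=(18.0863,27.4371) T_B=(-6.5318,17.3308) sweep=96.8358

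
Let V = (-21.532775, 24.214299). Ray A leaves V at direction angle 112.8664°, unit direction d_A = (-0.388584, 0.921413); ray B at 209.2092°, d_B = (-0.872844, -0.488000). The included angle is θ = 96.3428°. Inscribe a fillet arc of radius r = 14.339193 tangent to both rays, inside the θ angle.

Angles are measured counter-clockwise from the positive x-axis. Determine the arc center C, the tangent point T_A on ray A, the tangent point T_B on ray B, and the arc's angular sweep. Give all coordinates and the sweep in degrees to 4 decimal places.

center=(-39.7320,30.4674) T_A=(-26.5197,36.0394) T_B=(-32.7345,17.9515) sweep=83.6572

bisector direction at 161.0378° = (-0.945733,0.324944)
center distance |VC| = r/sin(θ/2) = 14.339193/sin(48.1714°) = 19.243540
C = V + |VC|·bis = (-39.7320,30.4674)
T_A = V + ((C−V)·d_A)·d_A = V + 12.8336·d_A = (-26.5197,36.0394)
T_B = V + ((C−V)·d_B)·d_B = V + 12.8336·d_B = (-32.7345,17.9515)
sweep = 180° − θ = 83.6572°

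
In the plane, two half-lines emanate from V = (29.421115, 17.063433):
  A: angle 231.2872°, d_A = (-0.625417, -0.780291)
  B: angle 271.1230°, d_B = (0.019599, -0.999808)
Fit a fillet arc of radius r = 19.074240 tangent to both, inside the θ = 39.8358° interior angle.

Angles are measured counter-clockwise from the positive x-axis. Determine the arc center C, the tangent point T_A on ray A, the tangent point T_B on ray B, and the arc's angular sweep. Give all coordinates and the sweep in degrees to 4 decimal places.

center=(11.3822,-35.9409) T_A=(-3.5012,-24.0116) T_B=(30.4528,-35.5671) sweep=140.1642

bisector direction at 251.2051° = (-0.322181,-0.946678)
center distance |VC| = r/sin(θ/2) = 19.074240/sin(19.9179°) = 55.989831
C = V + |VC|·bis = (11.3822,-35.9409)
T_A = V + ((C−V)·d_A)·d_A = V + 52.6406·d_A = (-3.5012,-24.0116)
T_B = V + ((C−V)·d_B)·d_B = V + 52.6406·d_B = (30.4528,-35.5671)
sweep = 180° − θ = 140.1642°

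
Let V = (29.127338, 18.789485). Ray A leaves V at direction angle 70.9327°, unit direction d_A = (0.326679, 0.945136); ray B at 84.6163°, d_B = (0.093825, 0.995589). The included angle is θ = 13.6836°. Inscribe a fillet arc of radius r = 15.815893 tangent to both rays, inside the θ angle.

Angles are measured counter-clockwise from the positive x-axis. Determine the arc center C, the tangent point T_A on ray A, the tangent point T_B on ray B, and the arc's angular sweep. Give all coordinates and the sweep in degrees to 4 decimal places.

bisector direction at 77.7745° = (0.211760,0.977322)
center distance |VC| = r/sin(θ/2) = 15.815893/sin(6.8418°) = 132.763466
C = V + |VC|·bis = (57.2413,148.5421)
T_A = V + ((C−V)·d_A)·d_A = V + 131.8180·d_A = (72.1895,143.3754)
T_B = V + ((C−V)·d_B)·d_B = V + 131.8180·d_B = (41.4952,150.0260)
sweep = 180° − θ = 166.3164°

center=(57.2413,148.5421) T_A=(72.1895,143.3754) T_B=(41.4952,150.0260) sweep=166.3164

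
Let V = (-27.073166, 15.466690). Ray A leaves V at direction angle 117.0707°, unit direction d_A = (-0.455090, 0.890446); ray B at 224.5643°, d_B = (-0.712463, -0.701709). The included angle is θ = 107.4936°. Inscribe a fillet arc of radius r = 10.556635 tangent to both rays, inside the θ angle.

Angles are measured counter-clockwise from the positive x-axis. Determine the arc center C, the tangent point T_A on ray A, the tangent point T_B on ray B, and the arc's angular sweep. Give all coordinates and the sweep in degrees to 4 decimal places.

center=(-39.9963,17.5557) T_A=(-30.5962,22.3599) T_B=(-32.5886,10.0345) sweep=72.5064

bisector direction at 170.8175° = (-0.987185,0.159580)
center distance |VC| = r/sin(θ/2) = 10.556635/sin(53.7468°) = 13.090877
C = V + |VC|·bis = (-39.9963,17.5557)
T_A = V + ((C−V)·d_A)·d_A = V + 7.7414·d_A = (-30.5962,22.3599)
T_B = V + ((C−V)·d_B)·d_B = V + 7.7414·d_B = (-32.5886,10.0345)
sweep = 180° − θ = 72.5064°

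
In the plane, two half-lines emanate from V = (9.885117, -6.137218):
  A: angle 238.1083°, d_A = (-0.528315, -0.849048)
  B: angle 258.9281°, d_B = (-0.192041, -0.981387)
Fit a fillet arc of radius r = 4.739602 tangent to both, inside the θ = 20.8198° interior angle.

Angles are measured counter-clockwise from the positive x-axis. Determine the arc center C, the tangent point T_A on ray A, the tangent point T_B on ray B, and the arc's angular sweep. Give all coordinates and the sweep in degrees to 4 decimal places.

center=(0.2793,-30.5458) T_A=(-3.7449,-28.0418) T_B=(4.9307,-31.4560) sweep=159.1802

bisector direction at 248.5182° = (-0.366206,-0.930534)
center distance |VC| = r/sin(θ/2) = 4.739602/sin(10.4099°) = 26.230704
C = V + |VC|·bis = (0.2793,-30.5458)
T_A = V + ((C−V)·d_A)·d_A = V + 25.7990·d_A = (-3.7449,-28.0418)
T_B = V + ((C−V)·d_B)·d_B = V + 25.7990·d_B = (4.9307,-31.4560)
sweep = 180° − θ = 159.1802°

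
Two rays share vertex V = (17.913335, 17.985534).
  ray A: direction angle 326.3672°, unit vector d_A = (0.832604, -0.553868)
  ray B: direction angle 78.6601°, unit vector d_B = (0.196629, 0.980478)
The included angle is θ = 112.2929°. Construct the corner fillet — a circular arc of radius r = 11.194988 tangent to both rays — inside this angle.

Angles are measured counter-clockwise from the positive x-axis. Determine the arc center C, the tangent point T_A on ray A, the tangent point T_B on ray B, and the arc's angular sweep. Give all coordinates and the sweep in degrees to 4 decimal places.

center=(30.3664,23.1472) T_A=(24.1658,13.8262) T_B=(19.3899,25.3485) sweep=67.7071

bisector direction at 22.5136° = (0.923788,0.382904)
center distance |VC| = r/sin(θ/2) = 11.194988/sin(56.1465°) = 13.480398
C = V + |VC|·bis = (30.3664,23.1472)
T_A = V + ((C−V)·d_A)·d_A = V + 7.5096·d_A = (24.1658,13.8262)
T_B = V + ((C−V)·d_B)·d_B = V + 7.5096·d_B = (19.3899,25.3485)
sweep = 180° − θ = 67.7071°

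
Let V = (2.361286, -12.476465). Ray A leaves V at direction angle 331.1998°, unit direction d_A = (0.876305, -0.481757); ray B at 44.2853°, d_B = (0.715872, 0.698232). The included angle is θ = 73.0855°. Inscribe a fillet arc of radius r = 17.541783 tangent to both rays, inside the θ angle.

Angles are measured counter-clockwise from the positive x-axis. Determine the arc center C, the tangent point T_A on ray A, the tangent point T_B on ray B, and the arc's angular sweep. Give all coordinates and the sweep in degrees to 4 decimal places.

center=(31.5538,-8.5074) T_A=(23.1029,-23.8794) T_B=(19.3055,4.0503) sweep=106.9145

bisector direction at 7.7425° = (0.990883,0.134722)
center distance |VC| = r/sin(θ/2) = 17.541783/sin(36.5427°) = 29.461073
C = V + |VC|·bis = (31.5538,-8.5074)
T_A = V + ((C−V)·d_A)·d_A = V + 23.6694·d_A = (23.1029,-23.8794)
T_B = V + ((C−V)·d_B)·d_B = V + 23.6694·d_B = (19.3055,4.0503)
sweep = 180° − θ = 106.9145°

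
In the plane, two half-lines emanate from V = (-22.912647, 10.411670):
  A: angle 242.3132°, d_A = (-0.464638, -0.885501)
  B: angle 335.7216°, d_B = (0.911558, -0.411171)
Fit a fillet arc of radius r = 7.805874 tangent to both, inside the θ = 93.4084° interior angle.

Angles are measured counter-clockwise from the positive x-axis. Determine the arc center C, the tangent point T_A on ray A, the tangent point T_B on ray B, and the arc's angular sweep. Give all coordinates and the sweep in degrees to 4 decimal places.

center=(-19.4179,0.2721) T_A=(-26.3300,3.8990) T_B=(-16.2083,7.3876) sweep=86.5916

bisector direction at 289.0174° = (0.325855,-0.945420)
center distance |VC| = r/sin(θ/2) = 7.805874/sin(46.7042°) = 10.724962
C = V + |VC|·bis = (-19.4179,0.2721)
T_A = V + ((C−V)·d_A)·d_A = V + 7.3548·d_A = (-26.3300,3.8990)
T_B = V + ((C−V)·d_B)·d_B = V + 7.3548·d_B = (-16.2083,7.3876)
sweep = 180° − θ = 86.5916°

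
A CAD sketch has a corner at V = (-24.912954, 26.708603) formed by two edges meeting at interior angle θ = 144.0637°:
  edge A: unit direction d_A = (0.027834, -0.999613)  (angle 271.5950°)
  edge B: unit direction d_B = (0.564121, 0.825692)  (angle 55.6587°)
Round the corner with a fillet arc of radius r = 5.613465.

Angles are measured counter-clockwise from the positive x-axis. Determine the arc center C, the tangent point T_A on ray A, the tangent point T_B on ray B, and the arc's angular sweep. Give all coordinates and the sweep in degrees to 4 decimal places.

bisector direction at 343.6269° = (0.959446,-0.281892)
center distance |VC| = r/sin(θ/2) = 5.613465/sin(72.0319°) = 5.901281
C = V + |VC|·bis = (-19.2510,25.0451)
T_A = V + ((C−V)·d_A)·d_A = V + 1.8205·d_A = (-24.8623,24.8888)
T_B = V + ((C−V)·d_B)·d_B = V + 1.8205·d_B = (-23.8860,28.2118)
sweep = 180° − θ = 35.9363°

center=(-19.2510,25.0451) T_A=(-24.8623,24.8888) T_B=(-23.8860,28.2118) sweep=35.9363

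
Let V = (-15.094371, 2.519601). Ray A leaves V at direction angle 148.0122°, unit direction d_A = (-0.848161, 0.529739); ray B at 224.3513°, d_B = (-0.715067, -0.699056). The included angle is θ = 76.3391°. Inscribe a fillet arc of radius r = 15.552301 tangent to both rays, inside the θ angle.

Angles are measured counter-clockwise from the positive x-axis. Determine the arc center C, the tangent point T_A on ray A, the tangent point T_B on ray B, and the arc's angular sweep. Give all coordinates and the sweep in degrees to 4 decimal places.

bisector direction at 186.1817° = (-0.994185,-0.107683)
center distance |VC| = r/sin(θ/2) = 15.552301/sin(38.1696°) = 25.165916
C = V + |VC|·bis = (-40.1140,-0.1903)
T_A = V + ((C−V)·d_A)·d_A = V + 19.7851·d_A = (-31.8753,13.0005)
T_B = V + ((C−V)·d_B)·d_B = V + 19.7851·d_B = (-29.2420,-11.3113)
sweep = 180° − θ = 103.6609°

center=(-40.1140,-0.1903) T_A=(-31.8753,13.0005) T_B=(-29.2420,-11.3113) sweep=103.6609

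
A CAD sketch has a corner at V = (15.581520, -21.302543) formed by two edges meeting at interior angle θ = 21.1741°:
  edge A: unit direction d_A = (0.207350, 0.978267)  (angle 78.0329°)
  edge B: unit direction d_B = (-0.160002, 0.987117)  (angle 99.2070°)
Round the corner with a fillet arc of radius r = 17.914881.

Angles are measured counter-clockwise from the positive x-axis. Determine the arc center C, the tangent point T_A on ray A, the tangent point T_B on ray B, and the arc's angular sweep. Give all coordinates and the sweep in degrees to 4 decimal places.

bisector direction at 88.6200° = (0.024084,0.999710)
center distance |VC| = r/sin(θ/2) = 17.914881/sin(10.5870°) = 97.506998
C = V + |VC|·bis = (17.9299,76.1762)
T_A = V + ((C−V)·d_A)·d_A = V + 95.8471·d_A = (35.4554,72.4615)
T_B = V + ((C−V)·d_B)·d_B = V + 95.8471·d_B = (0.2458,73.3098)
sweep = 180° − θ = 158.8259°

center=(17.9299,76.1762) T_A=(35.4554,72.4615) T_B=(0.2458,73.3098) sweep=158.8259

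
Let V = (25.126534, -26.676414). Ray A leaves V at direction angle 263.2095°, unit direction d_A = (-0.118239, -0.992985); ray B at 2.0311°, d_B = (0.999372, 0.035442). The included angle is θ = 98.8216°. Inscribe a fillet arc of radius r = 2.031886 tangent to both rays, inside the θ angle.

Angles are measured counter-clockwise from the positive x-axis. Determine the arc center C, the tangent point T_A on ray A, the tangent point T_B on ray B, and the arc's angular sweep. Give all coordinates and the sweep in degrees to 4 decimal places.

center=(26.9383,-28.6453) T_A=(24.9207,-28.4051) T_B=(26.8663,-26.6147) sweep=81.1784

bisector direction at 312.6203° = (0.677137,-0.735857)
center distance |VC| = r/sin(θ/2) = 2.031886/sin(49.4108°) = 2.675668
C = V + |VC|·bis = (26.9383,-28.6453)
T_A = V + ((C−V)·d_A)·d_A = V + 1.7409·d_A = (24.9207,-28.4051)
T_B = V + ((C−V)·d_B)·d_B = V + 1.7409·d_B = (26.8663,-26.6147)
sweep = 180° − θ = 81.1784°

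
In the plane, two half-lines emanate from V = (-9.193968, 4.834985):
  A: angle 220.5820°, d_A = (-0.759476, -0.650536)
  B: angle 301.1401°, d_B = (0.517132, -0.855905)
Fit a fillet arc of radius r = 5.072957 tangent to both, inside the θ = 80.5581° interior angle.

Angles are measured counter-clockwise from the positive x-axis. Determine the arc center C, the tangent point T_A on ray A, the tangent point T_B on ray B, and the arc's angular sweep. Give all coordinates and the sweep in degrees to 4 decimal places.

bisector direction at 260.8610° = (-0.158829,-0.987306)
center distance |VC| = r/sin(θ/2) = 5.072957/sin(40.2790°) = 7.846669
C = V + |VC|·bis = (-10.4402,-2.9121)
T_A = V + ((C−V)·d_A)·d_A = V + 5.9863·d_A = (-13.7404,0.9407)
T_B = V + ((C−V)·d_B)·d_B = V + 5.9863·d_B = (-6.0983,-0.2887)
sweep = 180° − θ = 99.4419°

center=(-10.4402,-2.9121) T_A=(-13.7404,0.9407) T_B=(-6.0983,-0.2887) sweep=99.4419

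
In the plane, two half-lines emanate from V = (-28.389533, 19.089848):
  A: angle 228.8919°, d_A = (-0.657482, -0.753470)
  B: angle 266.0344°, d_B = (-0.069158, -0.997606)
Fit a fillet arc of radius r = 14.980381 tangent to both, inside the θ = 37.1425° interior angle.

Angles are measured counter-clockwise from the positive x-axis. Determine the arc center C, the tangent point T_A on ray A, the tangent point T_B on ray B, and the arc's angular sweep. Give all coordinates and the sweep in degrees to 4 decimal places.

center=(-46.4176,-24.3547) T_A=(-57.7049,-14.5054) T_B=(-31.4731,-25.3907) sweep=142.8575

bisector direction at 247.4632° = (-0.383278,-0.923633)
center distance |VC| = r/sin(θ/2) = 14.980381/sin(18.5712°) = 47.036571
C = V + |VC|·bis = (-46.4176,-24.3547)
T_A = V + ((C−V)·d_A)·d_A = V + 44.5873·d_A = (-57.7049,-14.5054)
T_B = V + ((C−V)·d_B)·d_B = V + 44.5873·d_B = (-31.4731,-25.3907)
sweep = 180° − θ = 142.8575°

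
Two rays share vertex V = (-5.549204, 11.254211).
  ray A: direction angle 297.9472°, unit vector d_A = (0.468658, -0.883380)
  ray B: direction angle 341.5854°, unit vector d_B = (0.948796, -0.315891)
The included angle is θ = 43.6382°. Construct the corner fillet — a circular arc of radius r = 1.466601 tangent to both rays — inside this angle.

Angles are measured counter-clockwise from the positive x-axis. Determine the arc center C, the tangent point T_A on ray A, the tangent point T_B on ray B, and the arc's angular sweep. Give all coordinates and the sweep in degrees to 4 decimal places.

center=(-2.5368,8.7055) T_A=(-3.8324,8.0182) T_B=(-2.0736,10.0970) sweep=136.3618

bisector direction at 319.7663° = (0.763416,-0.645907)
center distance |VC| = r/sin(θ/2) = 1.466601/sin(21.8191°) = 3.945898
C = V + |VC|·bis = (-2.5368,8.7055)
T_A = V + ((C−V)·d_A)·d_A = V + 3.6632·d_A = (-3.8324,8.0182)
T_B = V + ((C−V)·d_B)·d_B = V + 3.6632·d_B = (-2.0736,10.0970)
sweep = 180° − θ = 136.3618°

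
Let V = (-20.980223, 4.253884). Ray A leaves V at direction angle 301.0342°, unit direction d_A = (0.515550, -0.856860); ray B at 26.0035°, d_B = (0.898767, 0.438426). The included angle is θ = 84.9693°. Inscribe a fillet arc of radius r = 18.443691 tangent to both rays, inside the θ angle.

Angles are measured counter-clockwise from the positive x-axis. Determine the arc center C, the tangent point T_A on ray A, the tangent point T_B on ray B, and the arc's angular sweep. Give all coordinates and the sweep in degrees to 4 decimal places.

center=(5.2059,-3.4934) T_A=(-10.5978,-13.0021) T_B=(-2.8803,13.0832) sweep=95.0307

bisector direction at 343.5189° = (0.958913,-0.283700)
center distance |VC| = r/sin(θ/2) = 18.443691/sin(42.4847°) = 27.308101
C = V + |VC|·bis = (5.2059,-3.4934)
T_A = V + ((C−V)·d_A)·d_A = V + 20.1386·d_A = (-10.5978,-13.0021)
T_B = V + ((C−V)·d_B)·d_B = V + 20.1386·d_B = (-2.8803,13.0832)
sweep = 180° − θ = 95.0307°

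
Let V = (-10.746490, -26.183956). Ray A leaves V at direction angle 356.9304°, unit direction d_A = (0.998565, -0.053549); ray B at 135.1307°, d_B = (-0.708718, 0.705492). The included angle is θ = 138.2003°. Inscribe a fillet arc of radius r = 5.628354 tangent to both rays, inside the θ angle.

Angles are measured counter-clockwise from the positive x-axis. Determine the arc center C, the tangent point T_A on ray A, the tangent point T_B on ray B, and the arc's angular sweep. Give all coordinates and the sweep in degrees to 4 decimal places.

bisector direction at 66.0306° = (0.406249,0.913762)
center distance |VC| = r/sin(θ/2) = 5.628354/sin(69.1001°) = 6.024750
C = V + |VC|·bis = (-8.2989,-20.6788)
T_A = V + ((C−V)·d_A)·d_A = V + 2.1492·d_A = (-8.6003,-26.2990)
T_B = V + ((C−V)·d_B)·d_B = V + 2.1492·d_B = (-12.2697,-24.6677)
sweep = 180° − θ = 41.7997°

center=(-8.2989,-20.6788) T_A=(-8.6003,-26.2990) T_B=(-12.2697,-24.6677) sweep=41.7997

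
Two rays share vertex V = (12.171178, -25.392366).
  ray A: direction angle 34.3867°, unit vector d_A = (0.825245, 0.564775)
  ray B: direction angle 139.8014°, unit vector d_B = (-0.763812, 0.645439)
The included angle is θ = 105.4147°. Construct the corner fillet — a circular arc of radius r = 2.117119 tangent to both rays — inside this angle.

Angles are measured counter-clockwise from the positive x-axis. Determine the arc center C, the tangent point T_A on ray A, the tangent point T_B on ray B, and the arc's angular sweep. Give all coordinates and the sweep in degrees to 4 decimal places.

center=(12.3061,-22.7346) T_A=(13.5018,-24.4817) T_B=(10.9396,-24.3517) sweep=74.5853

bisector direction at 87.0940° = (0.050697,0.998714)
center distance |VC| = r/sin(θ/2) = 2.117119/sin(52.7073°) = 2.661198
C = V + |VC|·bis = (12.3061,-22.7346)
T_A = V + ((C−V)·d_A)·d_A = V + 1.6124·d_A = (13.5018,-24.4817)
T_B = V + ((C−V)·d_B)·d_B = V + 1.6124·d_B = (10.9396,-24.3517)
sweep = 180° − θ = 74.5853°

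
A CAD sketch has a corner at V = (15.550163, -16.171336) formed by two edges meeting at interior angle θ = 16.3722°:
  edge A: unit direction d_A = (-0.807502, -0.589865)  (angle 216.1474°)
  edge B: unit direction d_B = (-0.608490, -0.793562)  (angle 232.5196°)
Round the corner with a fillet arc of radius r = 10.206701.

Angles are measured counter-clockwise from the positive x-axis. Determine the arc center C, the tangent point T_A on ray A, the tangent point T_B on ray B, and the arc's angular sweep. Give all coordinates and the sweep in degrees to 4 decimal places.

bisector direction at 224.3335° = (-0.715284,-0.698834)
center distance |VC| = r/sin(θ/2) = 10.206701/sin(8.1861°) = 71.681904
C = V + |VC|·bis = (-35.7228,-66.2651)
T_A = V + ((C−V)·d_A)·d_A = V + 70.9515·d_A = (-41.7433,-58.0231)
T_B = V + ((C−V)·d_B)·d_B = V + 70.9515·d_B = (-27.6231,-72.4757)
sweep = 180° − θ = 163.6278°

center=(-35.7228,-66.2651) T_A=(-41.7433,-58.0231) T_B=(-27.6231,-72.4757) sweep=163.6278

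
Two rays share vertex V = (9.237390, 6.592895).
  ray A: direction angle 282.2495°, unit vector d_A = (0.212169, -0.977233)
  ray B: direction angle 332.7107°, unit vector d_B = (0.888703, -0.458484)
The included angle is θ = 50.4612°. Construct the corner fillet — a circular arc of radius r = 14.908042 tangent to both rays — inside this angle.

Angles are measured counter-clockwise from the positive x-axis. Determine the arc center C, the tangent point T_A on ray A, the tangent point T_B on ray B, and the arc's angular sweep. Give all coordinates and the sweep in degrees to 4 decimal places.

center=(30.5185,-21.1611) T_A=(15.9499,-24.3241) T_B=(37.3536,-7.9123) sweep=129.5388

bisector direction at 307.4801° = (0.608486,-0.793565)
center distance |VC| = r/sin(θ/2) = 14.908042/sin(25.2306°) = 34.973855
C = V + |VC|·bis = (30.5185,-21.1611)
T_A = V + ((C−V)·d_A)·d_A = V + 31.6373·d_A = (15.9499,-24.3241)
T_B = V + ((C−V)·d_B)·d_B = V + 31.6373·d_B = (37.3536,-7.9123)
sweep = 180° − θ = 129.5388°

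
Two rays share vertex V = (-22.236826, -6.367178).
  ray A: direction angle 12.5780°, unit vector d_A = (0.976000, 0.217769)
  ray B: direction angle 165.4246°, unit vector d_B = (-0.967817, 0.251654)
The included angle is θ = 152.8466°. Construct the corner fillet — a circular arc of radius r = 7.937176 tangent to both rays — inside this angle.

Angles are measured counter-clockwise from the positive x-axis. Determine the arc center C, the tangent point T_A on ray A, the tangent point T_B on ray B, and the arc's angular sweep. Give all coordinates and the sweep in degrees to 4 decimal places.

bisector direction at 89.0013° = (0.017430,0.999848)
center distance |VC| = r/sin(θ/2) = 7.937176/sin(76.4233°) = 8.165344
C = V + |VC|·bis = (-22.0945,1.7969)
T_A = V + ((C−V)·d_A)·d_A = V + 1.9168·d_A = (-20.3660,-5.9498)
T_B = V + ((C−V)·d_B)·d_B = V + 1.9168·d_B = (-24.0919,-5.8848)
sweep = 180° − θ = 27.1534°

center=(-22.0945,1.7969) T_A=(-20.3660,-5.9498) T_B=(-24.0919,-5.8848) sweep=27.1534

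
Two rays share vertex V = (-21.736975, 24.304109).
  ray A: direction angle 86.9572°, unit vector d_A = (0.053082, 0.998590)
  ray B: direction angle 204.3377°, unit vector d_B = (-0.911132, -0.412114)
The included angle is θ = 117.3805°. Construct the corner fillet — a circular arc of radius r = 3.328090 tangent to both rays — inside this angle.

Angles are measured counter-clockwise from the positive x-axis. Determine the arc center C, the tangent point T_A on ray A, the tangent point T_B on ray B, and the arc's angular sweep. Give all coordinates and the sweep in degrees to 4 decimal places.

center=(-24.9529,26.5022) T_A=(-21.6295,26.3255) T_B=(-23.5814,23.4699) sweep=62.6195

bisector direction at 145.6474° = (-0.825581,0.564283)
center distance |VC| = r/sin(θ/2) = 3.328090/sin(58.6902°) = 3.895371
C = V + |VC|·bis = (-24.9529,26.5022)
T_A = V + ((C−V)·d_A)·d_A = V + 2.0243·d_A = (-21.6295,26.3255)
T_B = V + ((C−V)·d_B)·d_B = V + 2.0243·d_B = (-23.5814,23.4699)
sweep = 180° − θ = 62.6195°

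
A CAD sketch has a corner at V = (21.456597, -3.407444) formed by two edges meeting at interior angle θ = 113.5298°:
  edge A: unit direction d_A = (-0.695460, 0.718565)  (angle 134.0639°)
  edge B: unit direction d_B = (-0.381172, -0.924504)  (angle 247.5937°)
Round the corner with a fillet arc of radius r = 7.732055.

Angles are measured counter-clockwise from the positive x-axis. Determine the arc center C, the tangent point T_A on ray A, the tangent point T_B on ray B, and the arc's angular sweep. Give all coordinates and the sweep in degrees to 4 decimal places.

bisector direction at 190.8288° = (-0.982193,-0.187875)
center distance |VC| = r/sin(θ/2) = 7.732055/sin(56.7649°) = 9.244129
C = V + |VC|·bis = (12.3771,-5.1442)
T_A = V + ((C−V)·d_A)·d_A = V + 5.0665·d_A = (17.9331,0.2332)
T_B = V + ((C−V)·d_B)·d_B = V + 5.0665·d_B = (19.5254,-8.0914)
sweep = 180° − θ = 66.4702°

center=(12.3771,-5.1442) T_A=(17.9331,0.2332) T_B=(19.5254,-8.0914) sweep=66.4702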